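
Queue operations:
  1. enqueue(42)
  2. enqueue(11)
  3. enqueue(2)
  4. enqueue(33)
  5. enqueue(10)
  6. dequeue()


enqueue(42) -> [42]
enqueue(11) -> [42, 11]
enqueue(2) -> [42, 11, 2]
enqueue(33) -> [42, 11, 2, 33]
enqueue(10) -> [42, 11, 2, 33, 10]
dequeue()->42, [11, 2, 33, 10]

Final queue: [11, 2, 33, 10]


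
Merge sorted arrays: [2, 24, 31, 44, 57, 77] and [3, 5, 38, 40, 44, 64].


Take 2 from A
Take 3 from B
Take 5 from B
Take 24 from A
Take 31 from A
Take 38 from B
Take 40 from B
Take 44 from A
Take 44 from B
Take 57 from A
Take 64 from B

Merged: [2, 3, 5, 24, 31, 38, 40, 44, 44, 57, 64, 77]


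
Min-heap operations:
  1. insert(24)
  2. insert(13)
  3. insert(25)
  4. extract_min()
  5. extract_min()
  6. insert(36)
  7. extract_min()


insert(24) -> [24]
insert(13) -> [13, 24]
insert(25) -> [13, 24, 25]
extract_min()->13, [24, 25]
extract_min()->24, [25]
insert(36) -> [25, 36]
extract_min()->25, [36]

Final heap: [36]


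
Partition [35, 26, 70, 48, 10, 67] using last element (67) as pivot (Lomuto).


Pivot: 67
  35 <= 67: advance i (no swap)
  26 <= 67: advance i (no swap)
  48 <= 67: swap -> [35, 26, 48, 70, 10, 67]
  10 <= 67: swap -> [35, 26, 48, 10, 70, 67]
Place pivot at 4: [35, 26, 48, 10, 67, 70]

Partitioned: [35, 26, 48, 10, 67, 70]


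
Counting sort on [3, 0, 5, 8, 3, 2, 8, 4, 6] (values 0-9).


Input: [3, 0, 5, 8, 3, 2, 8, 4, 6]
Counts: [1, 0, 1, 2, 1, 1, 1, 0, 2, 0]

Sorted: [0, 2, 3, 3, 4, 5, 6, 8, 8]


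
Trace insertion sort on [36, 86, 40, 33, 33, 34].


Initial: [36, 86, 40, 33, 33, 34]
Insert 86: [36, 86, 40, 33, 33, 34]
Insert 40: [36, 40, 86, 33, 33, 34]
Insert 33: [33, 36, 40, 86, 33, 34]
Insert 33: [33, 33, 36, 40, 86, 34]
Insert 34: [33, 33, 34, 36, 40, 86]

Sorted: [33, 33, 34, 36, 40, 86]


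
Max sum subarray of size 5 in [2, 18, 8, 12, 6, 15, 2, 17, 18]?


[0:5]: 46
[1:6]: 59
[2:7]: 43
[3:8]: 52
[4:9]: 58

Max: 59 at [1:6]


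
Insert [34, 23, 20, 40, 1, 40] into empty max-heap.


Insert 34: [34]
Insert 23: [34, 23]
Insert 20: [34, 23, 20]
Insert 40: [40, 34, 20, 23]
Insert 1: [40, 34, 20, 23, 1]
Insert 40: [40, 34, 40, 23, 1, 20]

Final heap: [40, 34, 40, 23, 1, 20]


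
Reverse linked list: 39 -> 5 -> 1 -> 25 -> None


Step 1: curr=39, set curr.next=prev(None) | reversed so far: 39
Step 2: curr=5, set curr.next=prev(39) | reversed so far: 5 -> 39
Step 3: curr=1, set curr.next=prev(5) | reversed so far: 1 -> 5 -> 39
Step 4: curr=25, set curr.next=prev(1) | reversed so far: 25 -> 1 -> 5 -> 39

25 -> 1 -> 5 -> 39 -> None


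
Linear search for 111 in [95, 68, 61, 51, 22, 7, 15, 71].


i=0: 95!=111
i=1: 68!=111
i=2: 61!=111
i=3: 51!=111
i=4: 22!=111
i=5: 7!=111
i=6: 15!=111
i=7: 71!=111

Not found, 8 comps


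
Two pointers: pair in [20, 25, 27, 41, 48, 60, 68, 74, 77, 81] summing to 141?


lo=0(20)+hi=9(81)=101
lo=1(25)+hi=9(81)=106
lo=2(27)+hi=9(81)=108
lo=3(41)+hi=9(81)=122
lo=4(48)+hi=9(81)=129
lo=5(60)+hi=9(81)=141

Yes: 60+81=141


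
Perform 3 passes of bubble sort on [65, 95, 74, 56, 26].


Initial: [65, 95, 74, 56, 26]
Pass 1: [65, 74, 56, 26, 95] (3 swaps)
Pass 2: [65, 56, 26, 74, 95] (2 swaps)
Pass 3: [56, 26, 65, 74, 95] (2 swaps)

After 3 passes: [56, 26, 65, 74, 95]


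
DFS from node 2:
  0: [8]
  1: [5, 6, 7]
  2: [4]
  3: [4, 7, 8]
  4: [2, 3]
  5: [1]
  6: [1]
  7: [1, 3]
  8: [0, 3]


Visit 2, push [4]
Visit 4, push [3]
Visit 3, push [8, 7]
Visit 7, push [1]
Visit 1, push [6, 5]
Visit 5, push []
Visit 6, push []
Visit 8, push [0]
Visit 0, push []

DFS order: [2, 4, 3, 7, 1, 5, 6, 8, 0]


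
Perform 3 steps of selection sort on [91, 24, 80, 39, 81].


Initial: [91, 24, 80, 39, 81]
Step 1: min=24 at 1
  Swap: [24, 91, 80, 39, 81]
Step 2: min=39 at 3
  Swap: [24, 39, 80, 91, 81]
Step 3: min=80 at 2
  Swap: [24, 39, 80, 91, 81]

After 3 steps: [24, 39, 80, 91, 81]


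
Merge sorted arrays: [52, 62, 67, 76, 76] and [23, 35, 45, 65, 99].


Take 23 from B
Take 35 from B
Take 45 from B
Take 52 from A
Take 62 from A
Take 65 from B
Take 67 from A
Take 76 from A
Take 76 from A

Merged: [23, 35, 45, 52, 62, 65, 67, 76, 76, 99]


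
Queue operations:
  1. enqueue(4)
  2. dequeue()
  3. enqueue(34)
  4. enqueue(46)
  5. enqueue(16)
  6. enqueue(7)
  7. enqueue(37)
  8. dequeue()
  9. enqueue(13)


enqueue(4) -> [4]
dequeue()->4, []
enqueue(34) -> [34]
enqueue(46) -> [34, 46]
enqueue(16) -> [34, 46, 16]
enqueue(7) -> [34, 46, 16, 7]
enqueue(37) -> [34, 46, 16, 7, 37]
dequeue()->34, [46, 16, 7, 37]
enqueue(13) -> [46, 16, 7, 37, 13]

Final queue: [46, 16, 7, 37, 13]


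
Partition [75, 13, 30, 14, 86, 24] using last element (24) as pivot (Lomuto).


Pivot: 24
  13 <= 24: swap -> [13, 75, 30, 14, 86, 24]
  14 <= 24: swap -> [13, 14, 30, 75, 86, 24]
Place pivot at 2: [13, 14, 24, 75, 86, 30]

Partitioned: [13, 14, 24, 75, 86, 30]


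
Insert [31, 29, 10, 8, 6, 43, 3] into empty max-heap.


Insert 31: [31]
Insert 29: [31, 29]
Insert 10: [31, 29, 10]
Insert 8: [31, 29, 10, 8]
Insert 6: [31, 29, 10, 8, 6]
Insert 43: [43, 29, 31, 8, 6, 10]
Insert 3: [43, 29, 31, 8, 6, 10, 3]

Final heap: [43, 29, 31, 8, 6, 10, 3]


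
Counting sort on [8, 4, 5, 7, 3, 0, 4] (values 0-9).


Input: [8, 4, 5, 7, 3, 0, 4]
Counts: [1, 0, 0, 1, 2, 1, 0, 1, 1, 0]

Sorted: [0, 3, 4, 4, 5, 7, 8]


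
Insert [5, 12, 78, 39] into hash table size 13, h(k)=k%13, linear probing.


Insert 5: h=5 -> slot 5
Insert 12: h=12 -> slot 12
Insert 78: h=0 -> slot 0
Insert 39: h=0, 1 probes -> slot 1

Table: [78, 39, None, None, None, 5, None, None, None, None, None, None, 12]


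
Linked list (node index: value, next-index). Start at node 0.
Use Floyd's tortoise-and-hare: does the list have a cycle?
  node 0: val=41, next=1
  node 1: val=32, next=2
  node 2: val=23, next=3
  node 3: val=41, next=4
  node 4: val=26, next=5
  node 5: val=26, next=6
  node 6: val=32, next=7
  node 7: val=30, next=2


Floyd's tortoise (slow, +1) and hare (fast, +2):
  init: slow=0, fast=0
  step 1: slow=1, fast=2
  step 2: slow=2, fast=4
  step 3: slow=3, fast=6
  step 4: slow=4, fast=2
  step 5: slow=5, fast=4
  step 6: slow=6, fast=6
  slow == fast at node 6: cycle detected

Cycle: yes


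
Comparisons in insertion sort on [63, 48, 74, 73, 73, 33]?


Algorithm: insertion sort
Input: [63, 48, 74, 73, 73, 33]
Sorted: [33, 48, 63, 73, 73, 74]

11


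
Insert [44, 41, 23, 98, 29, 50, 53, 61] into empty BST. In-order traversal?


Insert 44: root
Insert 41: L from 44
Insert 23: L from 44 -> L from 41
Insert 98: R from 44
Insert 29: L from 44 -> L from 41 -> R from 23
Insert 50: R from 44 -> L from 98
Insert 53: R from 44 -> L from 98 -> R from 50
Insert 61: R from 44 -> L from 98 -> R from 50 -> R from 53

In-order: [23, 29, 41, 44, 50, 53, 61, 98]


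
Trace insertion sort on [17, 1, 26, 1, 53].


Initial: [17, 1, 26, 1, 53]
Insert 1: [1, 17, 26, 1, 53]
Insert 26: [1, 17, 26, 1, 53]
Insert 1: [1, 1, 17, 26, 53]
Insert 53: [1, 1, 17, 26, 53]

Sorted: [1, 1, 17, 26, 53]


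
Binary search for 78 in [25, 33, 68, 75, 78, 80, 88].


Step 1: lo=0, hi=6, mid=3, val=75
Step 2: lo=4, hi=6, mid=5, val=80
Step 3: lo=4, hi=4, mid=4, val=78

Found at index 4


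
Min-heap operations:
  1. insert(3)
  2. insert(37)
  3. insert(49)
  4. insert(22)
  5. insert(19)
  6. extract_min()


insert(3) -> [3]
insert(37) -> [3, 37]
insert(49) -> [3, 37, 49]
insert(22) -> [3, 22, 49, 37]
insert(19) -> [3, 19, 49, 37, 22]
extract_min()->3, [19, 22, 49, 37]

Final heap: [19, 22, 49, 37]


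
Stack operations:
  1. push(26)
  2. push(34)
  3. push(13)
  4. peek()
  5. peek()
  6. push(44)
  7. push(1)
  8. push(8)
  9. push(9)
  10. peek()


push(26) -> [26]
push(34) -> [26, 34]
push(13) -> [26, 34, 13]
peek()->13
peek()->13
push(44) -> [26, 34, 13, 44]
push(1) -> [26, 34, 13, 44, 1]
push(8) -> [26, 34, 13, 44, 1, 8]
push(9) -> [26, 34, 13, 44, 1, 8, 9]
peek()->9

Final stack: [26, 34, 13, 44, 1, 8, 9]


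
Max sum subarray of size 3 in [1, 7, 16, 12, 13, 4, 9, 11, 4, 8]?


[0:3]: 24
[1:4]: 35
[2:5]: 41
[3:6]: 29
[4:7]: 26
[5:8]: 24
[6:9]: 24
[7:10]: 23

Max: 41 at [2:5]


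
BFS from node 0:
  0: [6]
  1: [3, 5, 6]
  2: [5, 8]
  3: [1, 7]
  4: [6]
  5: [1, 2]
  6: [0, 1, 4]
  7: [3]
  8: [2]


Visit 0, enqueue [6]
Visit 6, enqueue [1, 4]
Visit 1, enqueue [3, 5]
Visit 4, enqueue []
Visit 3, enqueue [7]
Visit 5, enqueue [2]
Visit 7, enqueue []
Visit 2, enqueue [8]
Visit 8, enqueue []

BFS order: [0, 6, 1, 4, 3, 5, 7, 2, 8]


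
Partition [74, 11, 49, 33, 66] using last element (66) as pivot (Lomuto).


Pivot: 66
  11 <= 66: swap -> [11, 74, 49, 33, 66]
  49 <= 66: swap -> [11, 49, 74, 33, 66]
  33 <= 66: swap -> [11, 49, 33, 74, 66]
Place pivot at 3: [11, 49, 33, 66, 74]

Partitioned: [11, 49, 33, 66, 74]


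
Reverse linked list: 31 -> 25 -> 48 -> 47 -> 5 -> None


Step 1: curr=31, set curr.next=prev(None) | reversed so far: 31
Step 2: curr=25, set curr.next=prev(31) | reversed so far: 25 -> 31
Step 3: curr=48, set curr.next=prev(25) | reversed so far: 48 -> 25 -> 31
Step 4: curr=47, set curr.next=prev(48) | reversed so far: 47 -> 48 -> 25 -> 31
Step 5: curr=5, set curr.next=prev(47) | reversed so far: 5 -> 47 -> 48 -> 25 -> 31

5 -> 47 -> 48 -> 25 -> 31 -> None


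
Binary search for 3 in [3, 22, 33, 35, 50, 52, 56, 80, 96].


Step 1: lo=0, hi=8, mid=4, val=50
Step 2: lo=0, hi=3, mid=1, val=22
Step 3: lo=0, hi=0, mid=0, val=3

Found at index 0


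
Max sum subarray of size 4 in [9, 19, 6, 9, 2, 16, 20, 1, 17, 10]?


[0:4]: 43
[1:5]: 36
[2:6]: 33
[3:7]: 47
[4:8]: 39
[5:9]: 54
[6:10]: 48

Max: 54 at [5:9]


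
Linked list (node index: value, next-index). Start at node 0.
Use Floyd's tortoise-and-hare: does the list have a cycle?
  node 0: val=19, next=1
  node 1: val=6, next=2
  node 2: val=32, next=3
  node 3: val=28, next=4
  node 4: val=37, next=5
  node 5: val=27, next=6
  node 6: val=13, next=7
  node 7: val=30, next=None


Floyd's tortoise (slow, +1) and hare (fast, +2):
  init: slow=0, fast=0
  step 1: slow=1, fast=2
  step 2: slow=2, fast=4
  step 3: slow=3, fast=6
  step 4: fast 6->7->None, no cycle

Cycle: no


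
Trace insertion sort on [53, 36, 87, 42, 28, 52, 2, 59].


Initial: [53, 36, 87, 42, 28, 52, 2, 59]
Insert 36: [36, 53, 87, 42, 28, 52, 2, 59]
Insert 87: [36, 53, 87, 42, 28, 52, 2, 59]
Insert 42: [36, 42, 53, 87, 28, 52, 2, 59]
Insert 28: [28, 36, 42, 53, 87, 52, 2, 59]
Insert 52: [28, 36, 42, 52, 53, 87, 2, 59]
Insert 2: [2, 28, 36, 42, 52, 53, 87, 59]
Insert 59: [2, 28, 36, 42, 52, 53, 59, 87]

Sorted: [2, 28, 36, 42, 52, 53, 59, 87]


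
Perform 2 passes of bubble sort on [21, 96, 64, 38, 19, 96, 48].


Initial: [21, 96, 64, 38, 19, 96, 48]
Pass 1: [21, 64, 38, 19, 96, 48, 96] (4 swaps)
Pass 2: [21, 38, 19, 64, 48, 96, 96] (3 swaps)

After 2 passes: [21, 38, 19, 64, 48, 96, 96]


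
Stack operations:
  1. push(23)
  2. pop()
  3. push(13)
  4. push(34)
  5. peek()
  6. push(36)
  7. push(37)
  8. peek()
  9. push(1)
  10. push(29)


push(23) -> [23]
pop()->23, []
push(13) -> [13]
push(34) -> [13, 34]
peek()->34
push(36) -> [13, 34, 36]
push(37) -> [13, 34, 36, 37]
peek()->37
push(1) -> [13, 34, 36, 37, 1]
push(29) -> [13, 34, 36, 37, 1, 29]

Final stack: [13, 34, 36, 37, 1, 29]


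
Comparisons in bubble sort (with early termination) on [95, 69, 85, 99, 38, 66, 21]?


Algorithm: bubble sort (with early termination)
Input: [95, 69, 85, 99, 38, 66, 21]
Sorted: [21, 38, 66, 69, 85, 95, 99]

21


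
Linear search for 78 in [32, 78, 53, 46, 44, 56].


i=0: 32!=78
i=1: 78==78 found!

Found at 1, 2 comps


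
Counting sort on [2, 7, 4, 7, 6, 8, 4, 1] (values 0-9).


Input: [2, 7, 4, 7, 6, 8, 4, 1]
Counts: [0, 1, 1, 0, 2, 0, 1, 2, 1, 0]

Sorted: [1, 2, 4, 4, 6, 7, 7, 8]


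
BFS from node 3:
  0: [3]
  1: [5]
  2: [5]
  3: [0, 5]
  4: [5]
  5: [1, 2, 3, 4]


Visit 3, enqueue [0, 5]
Visit 0, enqueue []
Visit 5, enqueue [1, 2, 4]
Visit 1, enqueue []
Visit 2, enqueue []
Visit 4, enqueue []

BFS order: [3, 0, 5, 1, 2, 4]


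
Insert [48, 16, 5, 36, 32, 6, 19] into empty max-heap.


Insert 48: [48]
Insert 16: [48, 16]
Insert 5: [48, 16, 5]
Insert 36: [48, 36, 5, 16]
Insert 32: [48, 36, 5, 16, 32]
Insert 6: [48, 36, 6, 16, 32, 5]
Insert 19: [48, 36, 19, 16, 32, 5, 6]

Final heap: [48, 36, 19, 16, 32, 5, 6]


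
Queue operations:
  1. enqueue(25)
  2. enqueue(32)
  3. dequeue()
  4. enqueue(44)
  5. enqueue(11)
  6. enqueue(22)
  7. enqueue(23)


enqueue(25) -> [25]
enqueue(32) -> [25, 32]
dequeue()->25, [32]
enqueue(44) -> [32, 44]
enqueue(11) -> [32, 44, 11]
enqueue(22) -> [32, 44, 11, 22]
enqueue(23) -> [32, 44, 11, 22, 23]

Final queue: [32, 44, 11, 22, 23]


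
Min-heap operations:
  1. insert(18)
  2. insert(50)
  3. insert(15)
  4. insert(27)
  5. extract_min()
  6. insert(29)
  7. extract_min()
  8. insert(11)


insert(18) -> [18]
insert(50) -> [18, 50]
insert(15) -> [15, 50, 18]
insert(27) -> [15, 27, 18, 50]
extract_min()->15, [18, 27, 50]
insert(29) -> [18, 27, 50, 29]
extract_min()->18, [27, 29, 50]
insert(11) -> [11, 27, 50, 29]

Final heap: [11, 27, 50, 29]


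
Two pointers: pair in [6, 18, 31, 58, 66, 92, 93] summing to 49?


lo=0(6)+hi=6(93)=99
lo=0(6)+hi=5(92)=98
lo=0(6)+hi=4(66)=72
lo=0(6)+hi=3(58)=64
lo=0(6)+hi=2(31)=37
lo=1(18)+hi=2(31)=49

Yes: 18+31=49


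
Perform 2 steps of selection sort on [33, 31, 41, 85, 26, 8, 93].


Initial: [33, 31, 41, 85, 26, 8, 93]
Step 1: min=8 at 5
  Swap: [8, 31, 41, 85, 26, 33, 93]
Step 2: min=26 at 4
  Swap: [8, 26, 41, 85, 31, 33, 93]

After 2 steps: [8, 26, 41, 85, 31, 33, 93]


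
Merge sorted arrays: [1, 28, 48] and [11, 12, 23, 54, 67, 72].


Take 1 from A
Take 11 from B
Take 12 from B
Take 23 from B
Take 28 from A
Take 48 from A

Merged: [1, 11, 12, 23, 28, 48, 54, 67, 72]


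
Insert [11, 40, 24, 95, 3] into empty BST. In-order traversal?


Insert 11: root
Insert 40: R from 11
Insert 24: R from 11 -> L from 40
Insert 95: R from 11 -> R from 40
Insert 3: L from 11

In-order: [3, 11, 24, 40, 95]


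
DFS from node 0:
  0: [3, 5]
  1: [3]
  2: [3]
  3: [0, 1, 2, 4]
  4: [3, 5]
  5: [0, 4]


Visit 0, push [5, 3]
Visit 3, push [4, 2, 1]
Visit 1, push []
Visit 2, push []
Visit 4, push [5]
Visit 5, push []

DFS order: [0, 3, 1, 2, 4, 5]


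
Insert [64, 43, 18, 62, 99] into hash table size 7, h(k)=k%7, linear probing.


Insert 64: h=1 -> slot 1
Insert 43: h=1, 1 probes -> slot 2
Insert 18: h=4 -> slot 4
Insert 62: h=6 -> slot 6
Insert 99: h=1, 2 probes -> slot 3

Table: [None, 64, 43, 99, 18, None, 62]


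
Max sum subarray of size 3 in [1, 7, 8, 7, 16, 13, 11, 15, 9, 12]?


[0:3]: 16
[1:4]: 22
[2:5]: 31
[3:6]: 36
[4:7]: 40
[5:8]: 39
[6:9]: 35
[7:10]: 36

Max: 40 at [4:7]


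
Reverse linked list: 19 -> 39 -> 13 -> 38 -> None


Step 1: curr=19, set curr.next=prev(None) | reversed so far: 19
Step 2: curr=39, set curr.next=prev(19) | reversed so far: 39 -> 19
Step 3: curr=13, set curr.next=prev(39) | reversed so far: 13 -> 39 -> 19
Step 4: curr=38, set curr.next=prev(13) | reversed so far: 38 -> 13 -> 39 -> 19

38 -> 13 -> 39 -> 19 -> None


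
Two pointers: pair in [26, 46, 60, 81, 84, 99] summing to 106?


lo=0(26)+hi=5(99)=125
lo=0(26)+hi=4(84)=110
lo=0(26)+hi=3(81)=107
lo=0(26)+hi=2(60)=86
lo=1(46)+hi=2(60)=106

Yes: 46+60=106


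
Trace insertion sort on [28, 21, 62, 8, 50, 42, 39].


Initial: [28, 21, 62, 8, 50, 42, 39]
Insert 21: [21, 28, 62, 8, 50, 42, 39]
Insert 62: [21, 28, 62, 8, 50, 42, 39]
Insert 8: [8, 21, 28, 62, 50, 42, 39]
Insert 50: [8, 21, 28, 50, 62, 42, 39]
Insert 42: [8, 21, 28, 42, 50, 62, 39]
Insert 39: [8, 21, 28, 39, 42, 50, 62]

Sorted: [8, 21, 28, 39, 42, 50, 62]


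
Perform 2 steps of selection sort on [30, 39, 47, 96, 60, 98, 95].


Initial: [30, 39, 47, 96, 60, 98, 95]
Step 1: min=30 at 0
  Swap: [30, 39, 47, 96, 60, 98, 95]
Step 2: min=39 at 1
  Swap: [30, 39, 47, 96, 60, 98, 95]

After 2 steps: [30, 39, 47, 96, 60, 98, 95]


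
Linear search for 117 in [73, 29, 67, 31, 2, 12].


i=0: 73!=117
i=1: 29!=117
i=2: 67!=117
i=3: 31!=117
i=4: 2!=117
i=5: 12!=117

Not found, 6 comps


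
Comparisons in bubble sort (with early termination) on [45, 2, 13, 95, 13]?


Algorithm: bubble sort (with early termination)
Input: [45, 2, 13, 95, 13]
Sorted: [2, 13, 13, 45, 95]

9


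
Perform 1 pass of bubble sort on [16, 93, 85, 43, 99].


Initial: [16, 93, 85, 43, 99]
Pass 1: [16, 85, 43, 93, 99] (2 swaps)

After 1 pass: [16, 85, 43, 93, 99]


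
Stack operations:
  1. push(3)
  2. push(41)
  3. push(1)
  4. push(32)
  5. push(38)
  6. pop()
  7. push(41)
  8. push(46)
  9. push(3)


push(3) -> [3]
push(41) -> [3, 41]
push(1) -> [3, 41, 1]
push(32) -> [3, 41, 1, 32]
push(38) -> [3, 41, 1, 32, 38]
pop()->38, [3, 41, 1, 32]
push(41) -> [3, 41, 1, 32, 41]
push(46) -> [3, 41, 1, 32, 41, 46]
push(3) -> [3, 41, 1, 32, 41, 46, 3]

Final stack: [3, 41, 1, 32, 41, 46, 3]


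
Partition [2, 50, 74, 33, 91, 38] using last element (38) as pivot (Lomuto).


Pivot: 38
  2 <= 38: advance i (no swap)
  33 <= 38: swap -> [2, 33, 74, 50, 91, 38]
Place pivot at 2: [2, 33, 38, 50, 91, 74]

Partitioned: [2, 33, 38, 50, 91, 74]


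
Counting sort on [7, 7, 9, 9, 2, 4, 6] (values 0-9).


Input: [7, 7, 9, 9, 2, 4, 6]
Counts: [0, 0, 1, 0, 1, 0, 1, 2, 0, 2]

Sorted: [2, 4, 6, 7, 7, 9, 9]


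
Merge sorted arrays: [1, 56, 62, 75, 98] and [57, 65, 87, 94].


Take 1 from A
Take 56 from A
Take 57 from B
Take 62 from A
Take 65 from B
Take 75 from A
Take 87 from B
Take 94 from B

Merged: [1, 56, 57, 62, 65, 75, 87, 94, 98]


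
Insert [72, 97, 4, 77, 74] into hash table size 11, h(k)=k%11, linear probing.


Insert 72: h=6 -> slot 6
Insert 97: h=9 -> slot 9
Insert 4: h=4 -> slot 4
Insert 77: h=0 -> slot 0
Insert 74: h=8 -> slot 8

Table: [77, None, None, None, 4, None, 72, None, 74, 97, None]


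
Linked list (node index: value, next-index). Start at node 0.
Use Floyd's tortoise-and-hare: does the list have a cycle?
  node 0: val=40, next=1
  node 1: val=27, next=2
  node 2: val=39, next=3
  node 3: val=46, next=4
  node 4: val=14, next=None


Floyd's tortoise (slow, +1) and hare (fast, +2):
  init: slow=0, fast=0
  step 1: slow=1, fast=2
  step 2: slow=2, fast=4
  step 3: fast -> None, no cycle

Cycle: no


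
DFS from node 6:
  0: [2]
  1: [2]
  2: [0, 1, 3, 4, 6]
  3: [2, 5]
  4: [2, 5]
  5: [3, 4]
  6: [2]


Visit 6, push [2]
Visit 2, push [4, 3, 1, 0]
Visit 0, push []
Visit 1, push []
Visit 3, push [5]
Visit 5, push [4]
Visit 4, push []

DFS order: [6, 2, 0, 1, 3, 5, 4]


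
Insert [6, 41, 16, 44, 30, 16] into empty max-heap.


Insert 6: [6]
Insert 41: [41, 6]
Insert 16: [41, 6, 16]
Insert 44: [44, 41, 16, 6]
Insert 30: [44, 41, 16, 6, 30]
Insert 16: [44, 41, 16, 6, 30, 16]

Final heap: [44, 41, 16, 6, 30, 16]


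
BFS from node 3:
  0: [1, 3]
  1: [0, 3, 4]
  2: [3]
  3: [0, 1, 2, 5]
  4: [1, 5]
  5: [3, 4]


Visit 3, enqueue [0, 1, 2, 5]
Visit 0, enqueue []
Visit 1, enqueue [4]
Visit 2, enqueue []
Visit 5, enqueue []
Visit 4, enqueue []

BFS order: [3, 0, 1, 2, 5, 4]


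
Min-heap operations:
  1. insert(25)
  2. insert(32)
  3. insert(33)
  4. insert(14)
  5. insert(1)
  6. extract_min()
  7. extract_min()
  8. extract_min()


insert(25) -> [25]
insert(32) -> [25, 32]
insert(33) -> [25, 32, 33]
insert(14) -> [14, 25, 33, 32]
insert(1) -> [1, 14, 33, 32, 25]
extract_min()->1, [14, 25, 33, 32]
extract_min()->14, [25, 32, 33]
extract_min()->25, [32, 33]

Final heap: [32, 33]


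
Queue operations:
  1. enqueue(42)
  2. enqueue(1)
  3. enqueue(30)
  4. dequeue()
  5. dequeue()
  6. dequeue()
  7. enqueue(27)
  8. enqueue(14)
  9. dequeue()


enqueue(42) -> [42]
enqueue(1) -> [42, 1]
enqueue(30) -> [42, 1, 30]
dequeue()->42, [1, 30]
dequeue()->1, [30]
dequeue()->30, []
enqueue(27) -> [27]
enqueue(14) -> [27, 14]
dequeue()->27, [14]

Final queue: [14]


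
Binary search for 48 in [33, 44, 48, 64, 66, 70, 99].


Step 1: lo=0, hi=6, mid=3, val=64
Step 2: lo=0, hi=2, mid=1, val=44
Step 3: lo=2, hi=2, mid=2, val=48

Found at index 2


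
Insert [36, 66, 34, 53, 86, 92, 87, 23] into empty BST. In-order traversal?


Insert 36: root
Insert 66: R from 36
Insert 34: L from 36
Insert 53: R from 36 -> L from 66
Insert 86: R from 36 -> R from 66
Insert 92: R from 36 -> R from 66 -> R from 86
Insert 87: R from 36 -> R from 66 -> R from 86 -> L from 92
Insert 23: L from 36 -> L from 34

In-order: [23, 34, 36, 53, 66, 86, 87, 92]


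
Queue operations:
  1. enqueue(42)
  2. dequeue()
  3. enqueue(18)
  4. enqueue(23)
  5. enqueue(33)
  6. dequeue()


enqueue(42) -> [42]
dequeue()->42, []
enqueue(18) -> [18]
enqueue(23) -> [18, 23]
enqueue(33) -> [18, 23, 33]
dequeue()->18, [23, 33]

Final queue: [23, 33]


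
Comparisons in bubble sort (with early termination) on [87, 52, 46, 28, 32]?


Algorithm: bubble sort (with early termination)
Input: [87, 52, 46, 28, 32]
Sorted: [28, 32, 46, 52, 87]

10


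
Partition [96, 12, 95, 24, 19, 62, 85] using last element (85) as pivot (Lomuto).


Pivot: 85
  12 <= 85: swap -> [12, 96, 95, 24, 19, 62, 85]
  24 <= 85: swap -> [12, 24, 95, 96, 19, 62, 85]
  19 <= 85: swap -> [12, 24, 19, 96, 95, 62, 85]
  62 <= 85: swap -> [12, 24, 19, 62, 95, 96, 85]
Place pivot at 4: [12, 24, 19, 62, 85, 96, 95]

Partitioned: [12, 24, 19, 62, 85, 96, 95]


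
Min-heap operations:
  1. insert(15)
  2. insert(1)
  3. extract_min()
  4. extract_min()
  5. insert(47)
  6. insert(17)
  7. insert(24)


insert(15) -> [15]
insert(1) -> [1, 15]
extract_min()->1, [15]
extract_min()->15, []
insert(47) -> [47]
insert(17) -> [17, 47]
insert(24) -> [17, 47, 24]

Final heap: [17, 47, 24]


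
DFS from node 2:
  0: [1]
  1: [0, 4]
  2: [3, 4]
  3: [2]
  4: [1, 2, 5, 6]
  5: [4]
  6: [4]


Visit 2, push [4, 3]
Visit 3, push []
Visit 4, push [6, 5, 1]
Visit 1, push [0]
Visit 0, push []
Visit 5, push []
Visit 6, push []

DFS order: [2, 3, 4, 1, 0, 5, 6]


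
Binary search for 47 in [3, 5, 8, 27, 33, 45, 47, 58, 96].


Step 1: lo=0, hi=8, mid=4, val=33
Step 2: lo=5, hi=8, mid=6, val=47

Found at index 6


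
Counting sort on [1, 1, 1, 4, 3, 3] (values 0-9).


Input: [1, 1, 1, 4, 3, 3]
Counts: [0, 3, 0, 2, 1, 0, 0, 0, 0, 0]

Sorted: [1, 1, 1, 3, 3, 4]


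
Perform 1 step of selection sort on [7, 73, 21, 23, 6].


Initial: [7, 73, 21, 23, 6]
Step 1: min=6 at 4
  Swap: [6, 73, 21, 23, 7]

After 1 step: [6, 73, 21, 23, 7]


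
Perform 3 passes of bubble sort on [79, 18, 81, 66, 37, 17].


Initial: [79, 18, 81, 66, 37, 17]
Pass 1: [18, 79, 66, 37, 17, 81] (4 swaps)
Pass 2: [18, 66, 37, 17, 79, 81] (3 swaps)
Pass 3: [18, 37, 17, 66, 79, 81] (2 swaps)

After 3 passes: [18, 37, 17, 66, 79, 81]


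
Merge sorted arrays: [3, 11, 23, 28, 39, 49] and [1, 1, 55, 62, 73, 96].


Take 1 from B
Take 1 from B
Take 3 from A
Take 11 from A
Take 23 from A
Take 28 from A
Take 39 from A
Take 49 from A

Merged: [1, 1, 3, 11, 23, 28, 39, 49, 55, 62, 73, 96]


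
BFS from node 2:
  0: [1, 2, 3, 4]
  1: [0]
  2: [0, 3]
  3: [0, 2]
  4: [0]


Visit 2, enqueue [0, 3]
Visit 0, enqueue [1, 4]
Visit 3, enqueue []
Visit 1, enqueue []
Visit 4, enqueue []

BFS order: [2, 0, 3, 1, 4]


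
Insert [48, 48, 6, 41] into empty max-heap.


Insert 48: [48]
Insert 48: [48, 48]
Insert 6: [48, 48, 6]
Insert 41: [48, 48, 6, 41]

Final heap: [48, 48, 6, 41]


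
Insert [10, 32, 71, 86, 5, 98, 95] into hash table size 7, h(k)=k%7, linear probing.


Insert 10: h=3 -> slot 3
Insert 32: h=4 -> slot 4
Insert 71: h=1 -> slot 1
Insert 86: h=2 -> slot 2
Insert 5: h=5 -> slot 5
Insert 98: h=0 -> slot 0
Insert 95: h=4, 2 probes -> slot 6

Table: [98, 71, 86, 10, 32, 5, 95]


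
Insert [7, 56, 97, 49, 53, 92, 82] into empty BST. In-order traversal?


Insert 7: root
Insert 56: R from 7
Insert 97: R from 7 -> R from 56
Insert 49: R from 7 -> L from 56
Insert 53: R from 7 -> L from 56 -> R from 49
Insert 92: R from 7 -> R from 56 -> L from 97
Insert 82: R from 7 -> R from 56 -> L from 97 -> L from 92

In-order: [7, 49, 53, 56, 82, 92, 97]


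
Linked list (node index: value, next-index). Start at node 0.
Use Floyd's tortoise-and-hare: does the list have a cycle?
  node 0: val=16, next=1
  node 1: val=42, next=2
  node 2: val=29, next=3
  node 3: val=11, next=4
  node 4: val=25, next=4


Floyd's tortoise (slow, +1) and hare (fast, +2):
  init: slow=0, fast=0
  step 1: slow=1, fast=2
  step 2: slow=2, fast=4
  step 3: slow=3, fast=4
  step 4: slow=4, fast=4
  slow == fast at node 4: cycle detected

Cycle: yes


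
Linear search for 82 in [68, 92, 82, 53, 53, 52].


i=0: 68!=82
i=1: 92!=82
i=2: 82==82 found!

Found at 2, 3 comps


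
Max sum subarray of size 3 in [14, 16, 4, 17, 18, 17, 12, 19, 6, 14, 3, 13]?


[0:3]: 34
[1:4]: 37
[2:5]: 39
[3:6]: 52
[4:7]: 47
[5:8]: 48
[6:9]: 37
[7:10]: 39
[8:11]: 23
[9:12]: 30

Max: 52 at [3:6]


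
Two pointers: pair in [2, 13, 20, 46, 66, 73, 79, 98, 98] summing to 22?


lo=0(2)+hi=8(98)=100
lo=0(2)+hi=7(98)=100
lo=0(2)+hi=6(79)=81
lo=0(2)+hi=5(73)=75
lo=0(2)+hi=4(66)=68
lo=0(2)+hi=3(46)=48
lo=0(2)+hi=2(20)=22

Yes: 2+20=22


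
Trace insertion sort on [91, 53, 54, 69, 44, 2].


Initial: [91, 53, 54, 69, 44, 2]
Insert 53: [53, 91, 54, 69, 44, 2]
Insert 54: [53, 54, 91, 69, 44, 2]
Insert 69: [53, 54, 69, 91, 44, 2]
Insert 44: [44, 53, 54, 69, 91, 2]
Insert 2: [2, 44, 53, 54, 69, 91]

Sorted: [2, 44, 53, 54, 69, 91]


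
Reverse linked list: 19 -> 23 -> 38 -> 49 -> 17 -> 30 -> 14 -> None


Step 1: curr=19, set curr.next=prev(None) | reversed so far: 19
Step 2: curr=23, set curr.next=prev(19) | reversed so far: 23 -> 19
Step 3: curr=38, set curr.next=prev(23) | reversed so far: 38 -> 23 -> 19
Step 4: curr=49, set curr.next=prev(38) | reversed so far: 49 -> 38 -> 23 -> 19
Step 5: curr=17, set curr.next=prev(49) | reversed so far: 17 -> 49 -> 38 -> 23 -> 19
Step 6: curr=30, set curr.next=prev(17) | reversed so far: 30 -> 17 -> 49 -> 38 -> 23 -> 19
Step 7: curr=14, set curr.next=prev(30) | reversed so far: 14 -> 30 -> 17 -> 49 -> 38 -> 23 -> 19

14 -> 30 -> 17 -> 49 -> 38 -> 23 -> 19 -> None


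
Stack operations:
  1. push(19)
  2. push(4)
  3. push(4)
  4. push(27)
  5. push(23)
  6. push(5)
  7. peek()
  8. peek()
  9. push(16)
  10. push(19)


push(19) -> [19]
push(4) -> [19, 4]
push(4) -> [19, 4, 4]
push(27) -> [19, 4, 4, 27]
push(23) -> [19, 4, 4, 27, 23]
push(5) -> [19, 4, 4, 27, 23, 5]
peek()->5
peek()->5
push(16) -> [19, 4, 4, 27, 23, 5, 16]
push(19) -> [19, 4, 4, 27, 23, 5, 16, 19]

Final stack: [19, 4, 4, 27, 23, 5, 16, 19]


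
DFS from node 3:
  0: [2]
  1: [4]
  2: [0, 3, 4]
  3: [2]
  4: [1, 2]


Visit 3, push [2]
Visit 2, push [4, 0]
Visit 0, push []
Visit 4, push [1]
Visit 1, push []

DFS order: [3, 2, 0, 4, 1]


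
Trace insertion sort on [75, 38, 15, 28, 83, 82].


Initial: [75, 38, 15, 28, 83, 82]
Insert 38: [38, 75, 15, 28, 83, 82]
Insert 15: [15, 38, 75, 28, 83, 82]
Insert 28: [15, 28, 38, 75, 83, 82]
Insert 83: [15, 28, 38, 75, 83, 82]
Insert 82: [15, 28, 38, 75, 82, 83]

Sorted: [15, 28, 38, 75, 82, 83]


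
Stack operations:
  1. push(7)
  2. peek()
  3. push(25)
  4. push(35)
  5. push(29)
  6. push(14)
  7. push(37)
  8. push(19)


push(7) -> [7]
peek()->7
push(25) -> [7, 25]
push(35) -> [7, 25, 35]
push(29) -> [7, 25, 35, 29]
push(14) -> [7, 25, 35, 29, 14]
push(37) -> [7, 25, 35, 29, 14, 37]
push(19) -> [7, 25, 35, 29, 14, 37, 19]

Final stack: [7, 25, 35, 29, 14, 37, 19]


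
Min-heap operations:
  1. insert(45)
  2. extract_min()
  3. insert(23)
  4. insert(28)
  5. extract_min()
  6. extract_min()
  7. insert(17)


insert(45) -> [45]
extract_min()->45, []
insert(23) -> [23]
insert(28) -> [23, 28]
extract_min()->23, [28]
extract_min()->28, []
insert(17) -> [17]

Final heap: [17]


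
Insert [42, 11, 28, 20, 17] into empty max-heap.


Insert 42: [42]
Insert 11: [42, 11]
Insert 28: [42, 11, 28]
Insert 20: [42, 20, 28, 11]
Insert 17: [42, 20, 28, 11, 17]

Final heap: [42, 20, 28, 11, 17]


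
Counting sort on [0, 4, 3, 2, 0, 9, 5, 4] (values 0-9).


Input: [0, 4, 3, 2, 0, 9, 5, 4]
Counts: [2, 0, 1, 1, 2, 1, 0, 0, 0, 1]

Sorted: [0, 0, 2, 3, 4, 4, 5, 9]


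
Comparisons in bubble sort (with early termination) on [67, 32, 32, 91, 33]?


Algorithm: bubble sort (with early termination)
Input: [67, 32, 32, 91, 33]
Sorted: [32, 32, 33, 67, 91]

9


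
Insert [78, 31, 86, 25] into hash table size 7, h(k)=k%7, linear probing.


Insert 78: h=1 -> slot 1
Insert 31: h=3 -> slot 3
Insert 86: h=2 -> slot 2
Insert 25: h=4 -> slot 4

Table: [None, 78, 86, 31, 25, None, None]


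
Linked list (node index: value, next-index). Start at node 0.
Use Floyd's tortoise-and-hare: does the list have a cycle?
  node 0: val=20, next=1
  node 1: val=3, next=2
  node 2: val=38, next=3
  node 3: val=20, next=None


Floyd's tortoise (slow, +1) and hare (fast, +2):
  init: slow=0, fast=0
  step 1: slow=1, fast=2
  step 2: fast 2->3->None, no cycle

Cycle: no


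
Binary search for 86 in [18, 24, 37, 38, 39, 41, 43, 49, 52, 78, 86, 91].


Step 1: lo=0, hi=11, mid=5, val=41
Step 2: lo=6, hi=11, mid=8, val=52
Step 3: lo=9, hi=11, mid=10, val=86

Found at index 10


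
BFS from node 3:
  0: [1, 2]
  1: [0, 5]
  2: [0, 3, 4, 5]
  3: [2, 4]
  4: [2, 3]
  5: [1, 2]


Visit 3, enqueue [2, 4]
Visit 2, enqueue [0, 5]
Visit 4, enqueue []
Visit 0, enqueue [1]
Visit 5, enqueue []
Visit 1, enqueue []

BFS order: [3, 2, 4, 0, 5, 1]


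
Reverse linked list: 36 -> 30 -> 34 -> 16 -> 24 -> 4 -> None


Step 1: curr=36, set curr.next=prev(None) | reversed so far: 36
Step 2: curr=30, set curr.next=prev(36) | reversed so far: 30 -> 36
Step 3: curr=34, set curr.next=prev(30) | reversed so far: 34 -> 30 -> 36
Step 4: curr=16, set curr.next=prev(34) | reversed so far: 16 -> 34 -> 30 -> 36
Step 5: curr=24, set curr.next=prev(16) | reversed so far: 24 -> 16 -> 34 -> 30 -> 36
Step 6: curr=4, set curr.next=prev(24) | reversed so far: 4 -> 24 -> 16 -> 34 -> 30 -> 36

4 -> 24 -> 16 -> 34 -> 30 -> 36 -> None


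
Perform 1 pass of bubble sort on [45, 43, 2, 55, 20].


Initial: [45, 43, 2, 55, 20]
Pass 1: [43, 2, 45, 20, 55] (3 swaps)

After 1 pass: [43, 2, 45, 20, 55]


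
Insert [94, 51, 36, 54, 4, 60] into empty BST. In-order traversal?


Insert 94: root
Insert 51: L from 94
Insert 36: L from 94 -> L from 51
Insert 54: L from 94 -> R from 51
Insert 4: L from 94 -> L from 51 -> L from 36
Insert 60: L from 94 -> R from 51 -> R from 54

In-order: [4, 36, 51, 54, 60, 94]


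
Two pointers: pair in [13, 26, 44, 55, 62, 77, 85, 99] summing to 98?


lo=0(13)+hi=7(99)=112
lo=0(13)+hi=6(85)=98

Yes: 13+85=98


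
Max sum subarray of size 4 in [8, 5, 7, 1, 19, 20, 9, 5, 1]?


[0:4]: 21
[1:5]: 32
[2:6]: 47
[3:7]: 49
[4:8]: 53
[5:9]: 35

Max: 53 at [4:8]


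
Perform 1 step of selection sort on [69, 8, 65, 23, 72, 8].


Initial: [69, 8, 65, 23, 72, 8]
Step 1: min=8 at 1
  Swap: [8, 69, 65, 23, 72, 8]

After 1 step: [8, 69, 65, 23, 72, 8]


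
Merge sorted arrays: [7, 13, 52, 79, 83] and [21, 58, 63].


Take 7 from A
Take 13 from A
Take 21 from B
Take 52 from A
Take 58 from B
Take 63 from B

Merged: [7, 13, 21, 52, 58, 63, 79, 83]


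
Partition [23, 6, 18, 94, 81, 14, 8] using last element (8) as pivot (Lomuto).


Pivot: 8
  6 <= 8: swap -> [6, 23, 18, 94, 81, 14, 8]
Place pivot at 1: [6, 8, 18, 94, 81, 14, 23]

Partitioned: [6, 8, 18, 94, 81, 14, 23]


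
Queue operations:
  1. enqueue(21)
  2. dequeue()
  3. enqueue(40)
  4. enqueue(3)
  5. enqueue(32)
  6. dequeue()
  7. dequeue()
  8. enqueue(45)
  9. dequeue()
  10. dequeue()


enqueue(21) -> [21]
dequeue()->21, []
enqueue(40) -> [40]
enqueue(3) -> [40, 3]
enqueue(32) -> [40, 3, 32]
dequeue()->40, [3, 32]
dequeue()->3, [32]
enqueue(45) -> [32, 45]
dequeue()->32, [45]
dequeue()->45, []

Final queue: []


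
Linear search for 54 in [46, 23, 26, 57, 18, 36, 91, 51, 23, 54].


i=0: 46!=54
i=1: 23!=54
i=2: 26!=54
i=3: 57!=54
i=4: 18!=54
i=5: 36!=54
i=6: 91!=54
i=7: 51!=54
i=8: 23!=54
i=9: 54==54 found!

Found at 9, 10 comps


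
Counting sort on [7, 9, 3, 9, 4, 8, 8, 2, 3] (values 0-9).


Input: [7, 9, 3, 9, 4, 8, 8, 2, 3]
Counts: [0, 0, 1, 2, 1, 0, 0, 1, 2, 2]

Sorted: [2, 3, 3, 4, 7, 8, 8, 9, 9]


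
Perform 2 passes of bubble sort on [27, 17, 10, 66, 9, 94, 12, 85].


Initial: [27, 17, 10, 66, 9, 94, 12, 85]
Pass 1: [17, 10, 27, 9, 66, 12, 85, 94] (5 swaps)
Pass 2: [10, 17, 9, 27, 12, 66, 85, 94] (3 swaps)

After 2 passes: [10, 17, 9, 27, 12, 66, 85, 94]


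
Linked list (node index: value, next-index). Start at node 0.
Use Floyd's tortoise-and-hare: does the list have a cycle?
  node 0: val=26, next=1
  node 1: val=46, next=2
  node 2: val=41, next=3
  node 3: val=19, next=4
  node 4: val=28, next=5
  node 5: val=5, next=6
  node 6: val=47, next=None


Floyd's tortoise (slow, +1) and hare (fast, +2):
  init: slow=0, fast=0
  step 1: slow=1, fast=2
  step 2: slow=2, fast=4
  step 3: slow=3, fast=6
  step 4: fast -> None, no cycle

Cycle: no


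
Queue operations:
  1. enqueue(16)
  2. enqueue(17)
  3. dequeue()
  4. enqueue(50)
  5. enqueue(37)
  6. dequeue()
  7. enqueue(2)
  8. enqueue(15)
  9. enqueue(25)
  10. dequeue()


enqueue(16) -> [16]
enqueue(17) -> [16, 17]
dequeue()->16, [17]
enqueue(50) -> [17, 50]
enqueue(37) -> [17, 50, 37]
dequeue()->17, [50, 37]
enqueue(2) -> [50, 37, 2]
enqueue(15) -> [50, 37, 2, 15]
enqueue(25) -> [50, 37, 2, 15, 25]
dequeue()->50, [37, 2, 15, 25]

Final queue: [37, 2, 15, 25]


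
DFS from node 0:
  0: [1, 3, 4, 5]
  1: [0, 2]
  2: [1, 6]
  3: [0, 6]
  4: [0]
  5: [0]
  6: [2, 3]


Visit 0, push [5, 4, 3, 1]
Visit 1, push [2]
Visit 2, push [6]
Visit 6, push [3]
Visit 3, push []
Visit 4, push []
Visit 5, push []

DFS order: [0, 1, 2, 6, 3, 4, 5]


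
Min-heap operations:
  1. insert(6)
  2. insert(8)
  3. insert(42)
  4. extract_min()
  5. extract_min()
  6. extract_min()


insert(6) -> [6]
insert(8) -> [6, 8]
insert(42) -> [6, 8, 42]
extract_min()->6, [8, 42]
extract_min()->8, [42]
extract_min()->42, []

Final heap: []


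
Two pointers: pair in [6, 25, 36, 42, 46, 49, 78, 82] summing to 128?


lo=0(6)+hi=7(82)=88
lo=1(25)+hi=7(82)=107
lo=2(36)+hi=7(82)=118
lo=3(42)+hi=7(82)=124
lo=4(46)+hi=7(82)=128

Yes: 46+82=128


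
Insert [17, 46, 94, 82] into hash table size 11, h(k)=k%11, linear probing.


Insert 17: h=6 -> slot 6
Insert 46: h=2 -> slot 2
Insert 94: h=6, 1 probes -> slot 7
Insert 82: h=5 -> slot 5

Table: [None, None, 46, None, None, 82, 17, 94, None, None, None]


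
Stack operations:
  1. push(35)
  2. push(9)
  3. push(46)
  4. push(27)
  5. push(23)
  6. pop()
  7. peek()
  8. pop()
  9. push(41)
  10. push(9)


push(35) -> [35]
push(9) -> [35, 9]
push(46) -> [35, 9, 46]
push(27) -> [35, 9, 46, 27]
push(23) -> [35, 9, 46, 27, 23]
pop()->23, [35, 9, 46, 27]
peek()->27
pop()->27, [35, 9, 46]
push(41) -> [35, 9, 46, 41]
push(9) -> [35, 9, 46, 41, 9]

Final stack: [35, 9, 46, 41, 9]


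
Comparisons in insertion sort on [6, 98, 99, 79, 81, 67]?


Algorithm: insertion sort
Input: [6, 98, 99, 79, 81, 67]
Sorted: [6, 67, 79, 81, 98, 99]

13


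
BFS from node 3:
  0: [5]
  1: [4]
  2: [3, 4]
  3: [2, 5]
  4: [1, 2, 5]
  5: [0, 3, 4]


Visit 3, enqueue [2, 5]
Visit 2, enqueue [4]
Visit 5, enqueue [0]
Visit 4, enqueue [1]
Visit 0, enqueue []
Visit 1, enqueue []

BFS order: [3, 2, 5, 4, 0, 1]


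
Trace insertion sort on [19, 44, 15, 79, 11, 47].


Initial: [19, 44, 15, 79, 11, 47]
Insert 44: [19, 44, 15, 79, 11, 47]
Insert 15: [15, 19, 44, 79, 11, 47]
Insert 79: [15, 19, 44, 79, 11, 47]
Insert 11: [11, 15, 19, 44, 79, 47]
Insert 47: [11, 15, 19, 44, 47, 79]

Sorted: [11, 15, 19, 44, 47, 79]


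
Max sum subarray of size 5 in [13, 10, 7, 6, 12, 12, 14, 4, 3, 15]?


[0:5]: 48
[1:6]: 47
[2:7]: 51
[3:8]: 48
[4:9]: 45
[5:10]: 48

Max: 51 at [2:7]


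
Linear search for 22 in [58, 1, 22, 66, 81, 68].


i=0: 58!=22
i=1: 1!=22
i=2: 22==22 found!

Found at 2, 3 comps


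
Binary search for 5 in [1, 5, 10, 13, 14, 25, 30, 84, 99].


Step 1: lo=0, hi=8, mid=4, val=14
Step 2: lo=0, hi=3, mid=1, val=5

Found at index 1


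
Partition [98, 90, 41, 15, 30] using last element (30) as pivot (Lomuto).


Pivot: 30
  15 <= 30: swap -> [15, 90, 41, 98, 30]
Place pivot at 1: [15, 30, 41, 98, 90]

Partitioned: [15, 30, 41, 98, 90]


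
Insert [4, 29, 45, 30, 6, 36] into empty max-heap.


Insert 4: [4]
Insert 29: [29, 4]
Insert 45: [45, 4, 29]
Insert 30: [45, 30, 29, 4]
Insert 6: [45, 30, 29, 4, 6]
Insert 36: [45, 30, 36, 4, 6, 29]

Final heap: [45, 30, 36, 4, 6, 29]


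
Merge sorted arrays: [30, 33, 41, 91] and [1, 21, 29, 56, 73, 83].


Take 1 from B
Take 21 from B
Take 29 from B
Take 30 from A
Take 33 from A
Take 41 from A
Take 56 from B
Take 73 from B
Take 83 from B

Merged: [1, 21, 29, 30, 33, 41, 56, 73, 83, 91]


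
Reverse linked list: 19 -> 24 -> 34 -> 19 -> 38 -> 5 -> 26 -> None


Step 1: curr=19, set curr.next=prev(None) | reversed so far: 19
Step 2: curr=24, set curr.next=prev(19) | reversed so far: 24 -> 19
Step 3: curr=34, set curr.next=prev(24) | reversed so far: 34 -> 24 -> 19
Step 4: curr=19, set curr.next=prev(34) | reversed so far: 19 -> 34 -> 24 -> 19
Step 5: curr=38, set curr.next=prev(19) | reversed so far: 38 -> 19 -> 34 -> 24 -> 19
Step 6: curr=5, set curr.next=prev(38) | reversed so far: 5 -> 38 -> 19 -> 34 -> 24 -> 19
Step 7: curr=26, set curr.next=prev(5) | reversed so far: 26 -> 5 -> 38 -> 19 -> 34 -> 24 -> 19

26 -> 5 -> 38 -> 19 -> 34 -> 24 -> 19 -> None


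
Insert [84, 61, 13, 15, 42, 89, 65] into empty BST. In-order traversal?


Insert 84: root
Insert 61: L from 84
Insert 13: L from 84 -> L from 61
Insert 15: L from 84 -> L from 61 -> R from 13
Insert 42: L from 84 -> L from 61 -> R from 13 -> R from 15
Insert 89: R from 84
Insert 65: L from 84 -> R from 61

In-order: [13, 15, 42, 61, 65, 84, 89]


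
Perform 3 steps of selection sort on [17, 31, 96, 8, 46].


Initial: [17, 31, 96, 8, 46]
Step 1: min=8 at 3
  Swap: [8, 31, 96, 17, 46]
Step 2: min=17 at 3
  Swap: [8, 17, 96, 31, 46]
Step 3: min=31 at 3
  Swap: [8, 17, 31, 96, 46]

After 3 steps: [8, 17, 31, 96, 46]


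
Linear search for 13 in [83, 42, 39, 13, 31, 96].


i=0: 83!=13
i=1: 42!=13
i=2: 39!=13
i=3: 13==13 found!

Found at 3, 4 comps


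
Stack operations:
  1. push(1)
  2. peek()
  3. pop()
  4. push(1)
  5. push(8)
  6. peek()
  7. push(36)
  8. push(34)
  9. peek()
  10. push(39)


push(1) -> [1]
peek()->1
pop()->1, []
push(1) -> [1]
push(8) -> [1, 8]
peek()->8
push(36) -> [1, 8, 36]
push(34) -> [1, 8, 36, 34]
peek()->34
push(39) -> [1, 8, 36, 34, 39]

Final stack: [1, 8, 36, 34, 39]


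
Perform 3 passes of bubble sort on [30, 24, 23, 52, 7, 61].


Initial: [30, 24, 23, 52, 7, 61]
Pass 1: [24, 23, 30, 7, 52, 61] (3 swaps)
Pass 2: [23, 24, 7, 30, 52, 61] (2 swaps)
Pass 3: [23, 7, 24, 30, 52, 61] (1 swaps)

After 3 passes: [23, 7, 24, 30, 52, 61]


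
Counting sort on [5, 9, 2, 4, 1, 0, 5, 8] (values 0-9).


Input: [5, 9, 2, 4, 1, 0, 5, 8]
Counts: [1, 1, 1, 0, 1, 2, 0, 0, 1, 1]

Sorted: [0, 1, 2, 4, 5, 5, 8, 9]


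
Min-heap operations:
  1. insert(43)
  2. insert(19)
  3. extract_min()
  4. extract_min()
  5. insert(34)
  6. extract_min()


insert(43) -> [43]
insert(19) -> [19, 43]
extract_min()->19, [43]
extract_min()->43, []
insert(34) -> [34]
extract_min()->34, []

Final heap: []


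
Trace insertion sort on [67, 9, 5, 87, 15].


Initial: [67, 9, 5, 87, 15]
Insert 9: [9, 67, 5, 87, 15]
Insert 5: [5, 9, 67, 87, 15]
Insert 87: [5, 9, 67, 87, 15]
Insert 15: [5, 9, 15, 67, 87]

Sorted: [5, 9, 15, 67, 87]


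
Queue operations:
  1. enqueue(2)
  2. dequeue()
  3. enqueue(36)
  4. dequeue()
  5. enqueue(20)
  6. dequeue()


enqueue(2) -> [2]
dequeue()->2, []
enqueue(36) -> [36]
dequeue()->36, []
enqueue(20) -> [20]
dequeue()->20, []

Final queue: []
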